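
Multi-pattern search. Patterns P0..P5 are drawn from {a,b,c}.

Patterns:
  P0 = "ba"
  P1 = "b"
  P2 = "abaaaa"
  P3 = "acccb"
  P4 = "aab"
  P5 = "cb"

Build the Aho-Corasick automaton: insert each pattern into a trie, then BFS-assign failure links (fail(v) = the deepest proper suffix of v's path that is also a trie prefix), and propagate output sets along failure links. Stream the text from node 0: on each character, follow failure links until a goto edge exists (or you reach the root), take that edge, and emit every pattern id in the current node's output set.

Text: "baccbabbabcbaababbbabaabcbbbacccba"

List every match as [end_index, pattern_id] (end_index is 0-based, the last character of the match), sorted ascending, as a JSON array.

Build automaton:
Trie nodes:
  n0 'ε': a→3 b→1 c→15
  n1 'b': a→2  [P1 ends]
  n2 'ba': ·  [P0 ends]
  n3 'a': a→13 b→4 c→9
  n4 'ab': a→5
  n5 'aba': a→6
  n6 'abaa': a→7
  n7 'abaaa': a→8
  n8 'abaaaa': ·  [P2 ends]
  n9 'ac': c→10
  n10 'acc': c→11
  n11 'accc': b→12
  n12 'acccb': ·  [P3 ends]
  n13 'aa': b→14
  n14 'aab': ·  [P4 ends]
  n15 'c': b→16
  n16 'cb': ·  [P5 ends]

BFS fail/out derivation:
  n1('b'): parent n0 fail=0; on 'b' 0 → fail=0;  out {1}∪∅={1}
  n3('a'): parent n0 fail=0; on 'a' 0 → fail=0;  out ∅∪∅=∅
  n15('c'): parent n0 fail=0; on 'c' 0 → fail=0;  out ∅∪∅=∅
  n2('ba'): parent n1 fail=0; on 'a' 0 → fail=3;  out {0}∪∅={0}
  n4('ab'): parent n3 fail=0; on 'b' 0 → fail=1;  out ∅∪{1}={1}
  n9('ac'): parent n3 fail=0; on 'c' 0 → fail=15;  out ∅∪∅=∅
  n13('aa'): parent n3 fail=0; on 'a' 0 → fail=3;  out ∅∪∅=∅
  n16('cb'): parent n15 fail=0; on 'b' 0 → fail=1;  out {5}∪{1}={1,5}
  n5('aba'): parent n4 fail=1; on 'a' 1 → fail=2;  out ∅∪{0}={0}
  n10('acc'): parent n9 fail=15; on 'c' 15→0 → fail=15;  out ∅∪∅=∅
  n14('aab'): parent n13 fail=3; on 'b' 3 → fail=4;  out {4}∪{1}={1,4}
  n6('abaa'): parent n5 fail=2; on 'a' 2→3 → fail=13;  out ∅∪∅=∅
  n11('accc'): parent n10 fail=15; on 'c' 15→0 → fail=15;  out ∅∪∅=∅
  n7('abaaa'): parent n6 fail=13; on 'a' 13→3 → fail=13;  out ∅∪∅=∅
  n12('acccb'): parent n11 fail=15; on 'b' 15 → fail=16;  out {3}∪{1,5}={1,3,5}
  n8('abaaaa'): parent n7 fail=13; on 'a' 13→3 → fail=13;  out {2}∪∅={2}

Text stream:
pos 0 'b': at 1  ** P1@[0:0]
pos 1 'a': at 2  ** P0@[0:1]
pos 2 'c': at 9 (fail-walked)
pos 3 'c': at 10
pos 4 'b': at 16 (fail-walked)  ** P1@[4:4],P5@[3:4]
pos 5 'a': at 2 (fail-walked)  ** P0@[4:5]
pos 6 'b': at 4 (fail-walked)  ** P1@[6:6]
pos 7 'b': at 1 (fail-walked)  ** P1@[7:7]
pos 8 'a': at 2  ** P0@[7:8]
pos 9 'b': at 4 (fail-walked)  ** P1@[9:9]
pos 10 'c': at 15 (fail-walked)
pos 11 'b': at 16  ** P1@[11:11],P5@[10:11]
pos 12 'a': at 2 (fail-walked)  ** P0@[11:12]
pos 13 'a': at 13 (fail-walked)
pos 14 'b': at 14  ** P1@[14:14],P4@[12:14]
pos 15 'a': at 5 (fail-walked)  ** P0@[14:15]
pos 16 'b': at 4 (fail-walked)  ** P1@[16:16]
pos 17 'b': at 1 (fail-walked)  ** P1@[17:17]
pos 18 'b': at 1 (fail-walked)  ** P1@[18:18]
pos 19 'a': at 2  ** P0@[18:19]
pos 20 'b': at 4 (fail-walked)  ** P1@[20:20]
pos 21 'a': at 5  ** P0@[20:21]
pos 22 'a': at 6
pos 23 'b': at 14 (fail-walked)  ** P1@[23:23],P4@[21:23]
pos 24 'c': at 15 (fail-walked)
pos 25 'b': at 16  ** P1@[25:25],P5@[24:25]
pos 26 'b': at 1 (fail-walked)  ** P1@[26:26]
pos 27 'b': at 1 (fail-walked)  ** P1@[27:27]
pos 28 'a': at 2  ** P0@[27:28]
pos 29 'c': at 9 (fail-walked)
pos 30 'c': at 10
pos 31 'c': at 11
pos 32 'b': at 12  ** P1@[32:32],P3@[28:32],P5@[31:32]
pos 33 'a': at 2 (fail-walked)  ** P0@[32:33]

Matches: [[0,1],[1,0],[4,1],[4,5],[5,0],[6,1],[7,1],[8,0],[9,1],[11,1],[11,5],[12,0],[14,1],[14,4],[15,0],[16,1],[17,1],[18,1],[19,0],[20,1],[21,0],[23,1],[23,4],[25,1],[25,5],[26,1],[27,1],[28,0],[32,1],[32,3],[32,5],[33,0]]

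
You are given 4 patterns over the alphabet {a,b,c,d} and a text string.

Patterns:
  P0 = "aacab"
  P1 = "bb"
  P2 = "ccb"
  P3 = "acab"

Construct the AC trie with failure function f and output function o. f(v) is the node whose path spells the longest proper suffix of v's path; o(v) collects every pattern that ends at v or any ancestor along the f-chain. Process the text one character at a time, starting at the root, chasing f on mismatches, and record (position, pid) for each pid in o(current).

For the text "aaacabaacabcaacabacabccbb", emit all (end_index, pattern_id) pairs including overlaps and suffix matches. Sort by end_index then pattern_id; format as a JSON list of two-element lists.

Construct AC machine:
Trie (insert patterns):
  n0 'ε': a→1 b→6 c→8
  n1 'a': a→2 c→11
  n2 'aa': c→3
  n3 'aac': a→4
  n4 'aaca': b→5
  n5 'aacab': ·  ←P0
  n6 'b': b→7
  n7 'bb': ·  ←P1
  n8 'c': c→9
  n9 'cc': b→10
  n10 'ccb': ·  ←P2
  n11 'ac': a→12
  n12 'aca': b→13
  n13 'acab': ·  ←P3

Failure links (BFS by depth):
  n1('a'): parent n0 fail=0; on 'a' 0 → fail=0;  out ∅∪∅=∅
  n6('b'): parent n0 fail=0; on 'b' 0 → fail=0;  out ∅∪∅=∅
  n8('c'): parent n0 fail=0; on 'c' 0 → fail=0;  out ∅∪∅=∅
  n2('aa'): parent n1 fail=0; on 'a' 0 → fail=1;  out ∅∪∅=∅
  n7('bb'): parent n6 fail=0; on 'b' 0 → fail=6;  out {1}∪∅={1}
  n9('cc'): parent n8 fail=0; on 'c' 0 → fail=8;  out ∅∪∅=∅
  n11('ac'): parent n1 fail=0; on 'c' 0 → fail=8;  out ∅∪∅=∅
  n3('aac'): parent n2 fail=1; on 'c' 1 → fail=11;  out ∅∪∅=∅
  n10('ccb'): parent n9 fail=8; on 'b' 8→0 → fail=6;  out {2}∪∅={2}
  n12('aca'): parent n11 fail=8; on 'a' 8→0 → fail=1;  out ∅∪∅=∅
  n4('aaca'): parent n3 fail=11; on 'a' 11 → fail=12;  out ∅∪∅=∅
  n13('acab'): parent n12 fail=1; on 'b' 1→0 → fail=6;  out {3}∪∅={3}
  n5('aacab'): parent n4 fail=12; on 'b' 12 → fail=13;  out {0}∪{3}={0,3}

Text stream:
pos 0 'a': at 1
pos 1 'a': at 2
pos 2 'a': at 2 (via fail)
pos 3 'c': at 3
pos 4 'a': at 4
pos 5 'b': at 5  emit P0@[1:5],P3@[2:5]
pos 6 'a': at 1 (via fail)
pos 7 'a': at 2
pos 8 'c': at 3
pos 9 'a': at 4
pos 10 'b': at 5  emit P0@[6:10],P3@[7:10]
pos 11 'c': at 8 (via fail)
pos 12 'a': at 1 (via fail)
pos 13 'a': at 2
pos 14 'c': at 3
pos 15 'a': at 4
pos 16 'b': at 5  emit P0@[12:16],P3@[13:16]
pos 17 'a': at 1 (via fail)
pos 18 'c': at 11
pos 19 'a': at 12
pos 20 'b': at 13  emit P3@[17:20]
pos 21 'c': at 8 (via fail)
pos 22 'c': at 9
pos 23 'b': at 10  emit P2@[21:23]
pos 24 'b': at 7 (via fail)  emit P1@[23:24]

All matches (sorted): [[5,0],[5,3],[10,0],[10,3],[16,0],[16,3],[20,3],[23,2],[24,1]]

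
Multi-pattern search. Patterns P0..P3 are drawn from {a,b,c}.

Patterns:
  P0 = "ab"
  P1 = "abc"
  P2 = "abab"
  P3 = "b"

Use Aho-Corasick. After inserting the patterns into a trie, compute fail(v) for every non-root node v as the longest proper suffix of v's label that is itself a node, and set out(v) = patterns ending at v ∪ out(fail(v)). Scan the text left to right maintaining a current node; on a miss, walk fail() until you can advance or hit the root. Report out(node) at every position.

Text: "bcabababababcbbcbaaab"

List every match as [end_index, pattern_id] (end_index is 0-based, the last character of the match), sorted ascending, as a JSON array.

Construct AC machine:
Trie (insert patterns):
  0='ε' goto a→1 b→6
  1='a' goto b→2
  2='ab' goto a→4 c→3  ←P0
  3='abc' goto ·  ←P1
  4='aba' goto b→5
  5='abab' goto ·  ←P2
  6='b' goto ·  ←P3

Failure links (BFS by depth):
  fail(1) 'a': from fail(0)=0 chase 'a': 0 ⇒ 0;  out=∅∪out(0)=∅
  fail(6) 'b': from fail(0)=0 chase 'b': 0 ⇒ 0;  out={3}∪out(0)={3}
  fail(2) 'ab': from fail(1)=0 chase 'b': 0 ⇒ 6;  out={0}∪out(6)={0,3}
  fail(3) 'abc': from fail(2)=6 chase 'c': 6→0 ⇒ 0;  out={1}∪out(0)={1}
  fail(4) 'aba': from fail(2)=6 chase 'a': 6→0 ⇒ 1;  out=∅∪out(1)=∅
  fail(5) 'abab': from fail(4)=1 chase 'b': 1 ⇒ 2;  out={2}∪out(2)={0,2,3}

Scan:
pos 0 'b': at 6  ** P3@[0:0]
pos 1 'c': at 0 (via fail)
pos 2 'a': at 1
pos 3 'b': at 2  ** P0@[2:3],P3@[3:3]
pos 4 'a': at 4
pos 5 'b': at 5  ** P0@[4:5],P2@[2:5],P3@[5:5]
pos 6 'a': at 4 (via fail)
pos 7 'b': at 5  ** P0@[6:7],P2@[4:7],P3@[7:7]
pos 8 'a': at 4 (via fail)
pos 9 'b': at 5  ** P0@[8:9],P2@[6:9],P3@[9:9]
pos 10 'a': at 4 (via fail)
pos 11 'b': at 5  ** P0@[10:11],P2@[8:11],P3@[11:11]
pos 12 'c': at 3 (via fail)  ** P1@[10:12]
pos 13 'b': at 6 (via fail)  ** P3@[13:13]
pos 14 'b': at 6 (via fail)  ** P3@[14:14]
pos 15 'c': at 0 (via fail)
pos 16 'b': at 6  ** P3@[16:16]
pos 17 'a': at 1 (via fail)
pos 18 'a': at 1 (via fail)
pos 19 'a': at 1 (via fail)
pos 20 'b': at 2  ** P0@[19:20],P3@[20:20]

All matches (sorted): [[0,3],[3,0],[3,3],[5,0],[5,2],[5,3],[7,0],[7,2],[7,3],[9,0],[9,2],[9,3],[11,0],[11,2],[11,3],[12,1],[13,3],[14,3],[16,3],[20,0],[20,3]]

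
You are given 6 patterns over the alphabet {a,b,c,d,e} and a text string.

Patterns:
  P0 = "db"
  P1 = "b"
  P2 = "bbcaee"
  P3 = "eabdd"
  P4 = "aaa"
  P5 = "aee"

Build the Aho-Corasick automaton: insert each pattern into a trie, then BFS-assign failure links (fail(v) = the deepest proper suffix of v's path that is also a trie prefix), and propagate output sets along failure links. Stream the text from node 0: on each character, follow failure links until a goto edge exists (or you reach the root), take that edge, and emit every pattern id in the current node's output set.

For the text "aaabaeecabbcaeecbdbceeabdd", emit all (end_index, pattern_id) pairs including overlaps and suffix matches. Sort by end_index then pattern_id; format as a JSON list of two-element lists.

Construct AC machine:
Trie nodes:
  0='ε' goto a→14 b→3 d→1 e→9
  1='d' goto b→2
  2='db' goto ·  ←P0
  3='b' goto b→4  ←P1
  4='bb' goto c→5
  5='bbc' goto a→6
  6='bbca' goto e→7
  7='bbcae' goto e→8
  8='bbcaee' goto ·  ←P2
  9='e' goto a→10
  10='ea' goto b→11
  11='eab' goto d→12
  12='eabd' goto d→13
  13='eabdd' goto ·  ←P3
  14='a' goto a→15 e→17
  15='aa' goto a→16
  16='aaa' goto ·  ←P4
  17='ae' goto e→18
  18='aee' goto ·  ←P5

BFS fail/out derivation:
  fail(1) 'd': from fail(0)=0 chase 'd': 0 ⇒ 0;  out=∅∪out(0)=∅
  fail(3) 'b': from fail(0)=0 chase 'b': 0 ⇒ 0;  out={1}∪out(0)={1}
  fail(9) 'e': from fail(0)=0 chase 'e': 0 ⇒ 0;  out=∅∪out(0)=∅
  fail(14) 'a': from fail(0)=0 chase 'a': 0 ⇒ 0;  out=∅∪out(0)=∅
  fail(2) 'db': from fail(1)=0 chase 'b': 0 ⇒ 3;  out={0}∪out(3)={0,1}
  fail(4) 'bb': from fail(3)=0 chase 'b': 0 ⇒ 3;  out=∅∪out(3)={1}
  fail(10) 'ea': from fail(9)=0 chase 'a': 0 ⇒ 14;  out=∅∪out(14)=∅
  fail(15) 'aa': from fail(14)=0 chase 'a': 0 ⇒ 14;  out=∅∪out(14)=∅
  fail(17) 'ae': from fail(14)=0 chase 'e': 0 ⇒ 9;  out=∅∪out(9)=∅
  fail(5) 'bbc': from fail(4)=3 chase 'c': 3→0 ⇒ 0;  out=∅∪out(0)=∅
  fail(11) 'eab': from fail(10)=14 chase 'b': 14→0 ⇒ 3;  out=∅∪out(3)={1}
  fail(16) 'aaa': from fail(15)=14 chase 'a': 14 ⇒ 15;  out={4}∪out(15)={4}
  fail(18) 'aee': from fail(17)=9 chase 'e': 9→0 ⇒ 9;  out={5}∪out(9)={5}
  fail(6) 'bbca': from fail(5)=0 chase 'a': 0 ⇒ 14;  out=∅∪out(14)=∅
  fail(12) 'eabd': from fail(11)=3 chase 'd': 3→0 ⇒ 1;  out=∅∪out(1)=∅
  fail(7) 'bbcae': from fail(6)=14 chase 'e': 14 ⇒ 17;  out=∅∪out(17)=∅
  fail(13) 'eabdd': from fail(12)=1 chase 'd': 1→0 ⇒ 1;  out={3}∪out(1)={3}
  fail(8) 'bbcaee': from fail(7)=17 chase 'e': 17 ⇒ 18;  out={2}∪out(18)={2,5}

Scan:
i=0 'a': node 0→14
i=1 'a': node 14→15
i=2 'a': node 15→16  → match P4@[0:2]
i=3 'b': node 16→3 (via fail)  → match P1@[3:3]
i=4 'a': node 3→14 (via fail)
i=5 'e': node 14→17
i=6 'e': node 17→18  → match P5@[4:6]
i=7 'c': node 18→0 (via fail)
i=8 'a': node 0→14
i=9 'b': node 14→3 (via fail)  → match P1@[9:9]
i=10 'b': node 3→4  → match P1@[10:10]
i=11 'c': node 4→5
i=12 'a': node 5→6
i=13 'e': node 6→7
i=14 'e': node 7→8  → match P2@[9:14],P5@[12:14]
i=15 'c': node 8→0 (via fail)
i=16 'b': node 0→3  → match P1@[16:16]
i=17 'd': node 3→1 (via fail)
i=18 'b': node 1→2  → match P0@[17:18],P1@[18:18]
i=19 'c': node 2→0 (via fail)
i=20 'e': node 0→9
i=21 'e': node 9→9 (via fail)
i=22 'a': node 9→10
i=23 'b': node 10→11  → match P1@[23:23]
i=24 'd': node 11→12
i=25 'd': node 12→13  → match P3@[21:25]

Matches: [[2,4],[3,1],[6,5],[9,1],[10,1],[14,2],[14,5],[16,1],[18,0],[18,1],[23,1],[25,3]]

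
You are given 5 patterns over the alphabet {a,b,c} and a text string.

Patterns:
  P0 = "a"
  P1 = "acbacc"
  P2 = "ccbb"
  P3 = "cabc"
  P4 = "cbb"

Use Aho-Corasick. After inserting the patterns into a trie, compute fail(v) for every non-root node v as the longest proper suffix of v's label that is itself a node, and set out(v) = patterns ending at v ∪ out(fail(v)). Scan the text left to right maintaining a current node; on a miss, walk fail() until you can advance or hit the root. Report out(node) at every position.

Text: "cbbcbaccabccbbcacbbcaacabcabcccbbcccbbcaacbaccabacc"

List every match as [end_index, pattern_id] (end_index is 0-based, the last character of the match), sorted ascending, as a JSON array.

Construct AC machine:
Trie (insert patterns):
  n0 'ε': a→1 c→7
  n1 'a': c→2  ←P0
  n2 'ac': b→3
  n3 'acb': a→4
  n4 'acba': c→5
  n5 'acbac': c→6
  n6 'acbacc': ·  ←P1
  n7 'c': a→11 b→14 c→8
  n8 'cc': b→9
  n9 'ccb': b→10
  n10 'ccbb': ·  ←P2
  n11 'ca': b→12
  n12 'cab': c→13
  n13 'cabc': ·  ←P3
  n14 'cb': b→15
  n15 'cbb': ·  ←P4

BFS fail/out derivation:
  n1('a'): parent n0 fail=0; on 'a' 0 → fail=0;  out {0}∪∅={0}
  n7('c'): parent n0 fail=0; on 'c' 0 → fail=0;  out ∅∪∅=∅
  n2('ac'): parent n1 fail=0; on 'c' 0 → fail=7;  out ∅∪∅=∅
  n8('cc'): parent n7 fail=0; on 'c' 0 → fail=7;  out ∅∪∅=∅
  n11('ca'): parent n7 fail=0; on 'a' 0 → fail=1;  out ∅∪{0}={0}
  n14('cb'): parent n7 fail=0; on 'b' 0 → fail=0;  out ∅∪∅=∅
  n3('acb'): parent n2 fail=7; on 'b' 7 → fail=14;  out ∅∪∅=∅
  n9('ccb'): parent n8 fail=7; on 'b' 7 → fail=14;  out ∅∪∅=∅
  n12('cab'): parent n11 fail=1; on 'b' 1→0 → fail=0;  out ∅∪∅=∅
  n15('cbb'): parent n14 fail=0; on 'b' 0 → fail=0;  out {4}∪∅={4}
  n4('acba'): parent n3 fail=14; on 'a' 14→0 → fail=1;  out ∅∪{0}={0}
  n10('ccbb'): parent n9 fail=14; on 'b' 14 → fail=15;  out {2}∪{4}={2,4}
  n13('cabc'): parent n12 fail=0; on 'c' 0 → fail=7;  out {3}∪∅={3}
  n5('acbac'): parent n4 fail=1; on 'c' 1 → fail=2;  out ∅∪∅=∅
  n6('acbacc'): parent n5 fail=2; on 'c' 2→7 → fail=8;  out {1}∪∅={1}

Text stream:
pos 0 'c': at 7
pos 1 'b': at 14
pos 2 'b': at 15  emit P4@[0:2]
pos 3 'c': at 7 ·f
pos 4 'b': at 14
pos 5 'a': at 1 ·f  emit P0@[5:5]
pos 6 'c': at 2
pos 7 'c': at 8 ·f
pos 8 'a': at 11 ·f  emit P0@[8:8]
pos 9 'b': at 12
pos 10 'c': at 13  emit P3@[7:10]
pos 11 'c': at 8 ·f
pos 12 'b': at 9
pos 13 'b': at 10  emit P2@[10:13],P4@[11:13]
pos 14 'c': at 7 ·f
pos 15 'a': at 11  emit P0@[15:15]
pos 16 'c': at 2 ·f
pos 17 'b': at 3
pos 18 'b': at 15 ·f  emit P4@[16:18]
pos 19 'c': at 7 ·f
pos 20 'a': at 11  emit P0@[20:20]
pos 21 'a': at 1 ·f  emit P0@[21:21]
pos 22 'c': at 2
pos 23 'a': at 11 ·f  emit P0@[23:23]
pos 24 'b': at 12
pos 25 'c': at 13  emit P3@[22:25]
pos 26 'a': at 11 ·f  emit P0@[26:26]
pos 27 'b': at 12
pos 28 'c': at 13  emit P3@[25:28]
pos 29 'c': at 8 ·f
pos 30 'c': at 8 ·f
pos 31 'b': at 9
pos 32 'b': at 10  emit P2@[29:32],P4@[30:32]
pos 33 'c': at 7 ·f
pos 34 'c': at 8
pos 35 'c': at 8 ·f
pos 36 'b': at 9
pos 37 'b': at 10  emit P2@[34:37],P4@[35:37]
pos 38 'c': at 7 ·f
pos 39 'a': at 11  emit P0@[39:39]
pos 40 'a': at 1 ·f  emit P0@[40:40]
pos 41 'c': at 2
pos 42 'b': at 3
pos 43 'a': at 4  emit P0@[43:43]
pos 44 'c': at 5
pos 45 'c': at 6  emit P1@[40:45]
pos 46 'a': at 11 ·f  emit P0@[46:46]
pos 47 'b': at 12
pos 48 'a': at 1 ·f  emit P0@[48:48]
pos 49 'c': at 2
pos 50 'c': at 8 ·f

Matches: [[2,4],[5,0],[8,0],[10,3],[13,2],[13,4],[15,0],[18,4],[20,0],[21,0],[23,0],[25,3],[26,0],[28,3],[32,2],[32,4],[37,2],[37,4],[39,0],[40,0],[43,0],[45,1],[46,0],[48,0]]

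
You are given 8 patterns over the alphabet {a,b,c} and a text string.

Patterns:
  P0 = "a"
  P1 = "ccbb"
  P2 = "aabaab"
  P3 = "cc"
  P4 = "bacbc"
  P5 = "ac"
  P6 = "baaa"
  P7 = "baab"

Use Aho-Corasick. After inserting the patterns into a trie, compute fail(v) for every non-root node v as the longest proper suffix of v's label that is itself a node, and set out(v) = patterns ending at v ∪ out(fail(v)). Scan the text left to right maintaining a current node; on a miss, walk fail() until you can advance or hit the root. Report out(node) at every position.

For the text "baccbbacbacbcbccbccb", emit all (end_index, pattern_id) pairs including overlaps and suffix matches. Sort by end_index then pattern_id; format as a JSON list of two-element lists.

Build:
Trie nodes:
  0='ε' goto a→1 b→11 c→2
  1='a' goto a→6 c→16  ←P0
  2='c' goto c→3
  3='cc' goto b→4  ←P3
  4='ccb' goto b→5
  5='ccbb' goto ·  ←P1
  6='aa' goto b→7
  7='aab' goto a→8
  8='aaba' goto a→9
  9='aabaa' goto b→10
  10='aabaab' goto ·  ←P2
  11='b' goto a→12
  12='ba' goto a→17 c→13
  13='bac' goto b→14
  14='bacb' goto c→15
  15='bacbc' goto ·  ←P4
  16='ac' goto ·  ←P5
  17='baa' goto a→18 b→19
  18='baaa' goto ·  ←P6
  19='baab' goto ·  ←P7

BFS fail/out derivation:
  n1('a'): parent n0 fail=0; on 'a' 0 → fail=0;  out {0}∪∅={0}
  n2('c'): parent n0 fail=0; on 'c' 0 → fail=0;  out ∅∪∅=∅
  n11('b'): parent n0 fail=0; on 'b' 0 → fail=0;  out ∅∪∅=∅
  n3('cc'): parent n2 fail=0; on 'c' 0 → fail=2;  out {3}∪∅={3}
  n6('aa'): parent n1 fail=0; on 'a' 0 → fail=1;  out ∅∪{0}={0}
  n12('ba'): parent n11 fail=0; on 'a' 0 → fail=1;  out ∅∪{0}={0}
  n16('ac'): parent n1 fail=0; on 'c' 0 → fail=2;  out {5}∪∅={5}
  n4('ccb'): parent n3 fail=2; on 'b' 2→0 → fail=11;  out ∅∪∅=∅
  n7('aab'): parent n6 fail=1; on 'b' 1→0 → fail=11;  out ∅∪∅=∅
  n13('bac'): parent n12 fail=1; on 'c' 1 → fail=16;  out ∅∪{5}={5}
  n17('baa'): parent n12 fail=1; on 'a' 1 → fail=6;  out ∅∪{0}={0}
  n5('ccbb'): parent n4 fail=11; on 'b' 11→0 → fail=11;  out {1}∪∅={1}
  n8('aaba'): parent n7 fail=11; on 'a' 11 → fail=12;  out ∅∪{0}={0}
  n14('bacb'): parent n13 fail=16; on 'b' 16→2→0 → fail=11;  out ∅∪∅=∅
  n18('baaa'): parent n17 fail=6; on 'a' 6→1 → fail=6;  out {6}∪{0}={0,6}
  n19('baab'): parent n17 fail=6; on 'b' 6 → fail=7;  out {7}∪∅={7}
  n9('aabaa'): parent n8 fail=12; on 'a' 12 → fail=17;  out ∅∪{0}={0}
  n15('bacbc'): parent n14 fail=11; on 'c' 11→0 → fail=2;  out {4}∪∅={4}
  n10('aabaab'): parent n9 fail=17; on 'b' 17 → fail=19;  out {2}∪{7}={2,7}

Run:
pos 0 'b': at 11
pos 1 'a': at 12  ** P0@[1:1]
pos 2 'c': at 13  ** P5@[1:2]
pos 3 'c': at 3 ·f  ** P3@[2:3]
pos 4 'b': at 4
pos 5 'b': at 5  ** P1@[2:5]
pos 6 'a': at 12 ·f  ** P0@[6:6]
pos 7 'c': at 13  ** P5@[6:7]
pos 8 'b': at 14
pos 9 'a': at 12 ·f  ** P0@[9:9]
pos 10 'c': at 13  ** P5@[9:10]
pos 11 'b': at 14
pos 12 'c': at 15  ** P4@[8:12]
pos 13 'b': at 11 ·f
pos 14 'c': at 2 ·f
pos 15 'c': at 3  ** P3@[14:15]
pos 16 'b': at 4
pos 17 'c': at 2 ·f
pos 18 'c': at 3  ** P3@[17:18]
pos 19 'b': at 4

Matches: [[1,0],[2,5],[3,3],[5,1],[6,0],[7,5],[9,0],[10,5],[12,4],[15,3],[18,3]]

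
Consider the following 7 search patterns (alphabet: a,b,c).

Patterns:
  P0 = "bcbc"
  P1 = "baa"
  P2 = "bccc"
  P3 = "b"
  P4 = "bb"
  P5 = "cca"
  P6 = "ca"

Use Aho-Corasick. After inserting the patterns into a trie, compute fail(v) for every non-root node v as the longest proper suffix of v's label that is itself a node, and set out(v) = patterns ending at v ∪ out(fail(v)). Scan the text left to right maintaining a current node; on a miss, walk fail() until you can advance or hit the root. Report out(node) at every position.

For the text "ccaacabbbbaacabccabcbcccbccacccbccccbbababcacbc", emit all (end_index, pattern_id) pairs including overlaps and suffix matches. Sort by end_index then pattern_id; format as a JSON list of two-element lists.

Build automaton:
Trie (insert patterns):
  0='ε' goto b→1 c→10
  1='b' goto a→5 b→9 c→2  [P3 ends]
  2='bc' goto b→3 c→7
  3='bcb' goto c→4
  4='bcbc' goto ·  [P0 ends]
  5='ba' goto a→6
  6='baa' goto ·  [P1 ends]
  7='bcc' goto c→8
  8='bccc' goto ·  [P2 ends]
  9='bb' goto ·  [P4 ends]
  10='c' goto a→13 c→11
  11='cc' goto a→12
  12='cca' goto ·  [P5 ends]
  13='ca' goto ·  [P6 ends]

BFS fail/out derivation:
  fail(1) 'b': from fail(0)=0 chase 'b': 0 ⇒ 0;  out={3}∪out(0)={3}
  fail(10) 'c': from fail(0)=0 chase 'c': 0 ⇒ 0;  out=∅∪out(0)=∅
  fail(2) 'bc': from fail(1)=0 chase 'c': 0 ⇒ 10;  out=∅∪out(10)=∅
  fail(5) 'ba': from fail(1)=0 chase 'a': 0 ⇒ 0;  out=∅∪out(0)=∅
  fail(9) 'bb': from fail(1)=0 chase 'b': 0 ⇒ 1;  out={4}∪out(1)={3,4}
  fail(11) 'cc': from fail(10)=0 chase 'c': 0 ⇒ 10;  out=∅∪out(10)=∅
  fail(13) 'ca': from fail(10)=0 chase 'a': 0 ⇒ 0;  out={6}∪out(0)={6}
  fail(3) 'bcb': from fail(2)=10 chase 'b': 10→0 ⇒ 1;  out=∅∪out(1)={3}
  fail(6) 'baa': from fail(5)=0 chase 'a': 0 ⇒ 0;  out={1}∪out(0)={1}
  fail(7) 'bcc': from fail(2)=10 chase 'c': 10 ⇒ 11;  out=∅∪out(11)=∅
  fail(12) 'cca': from fail(11)=10 chase 'a': 10 ⇒ 13;  out={5}∪out(13)={5,6}
  fail(4) 'bcbc': from fail(3)=1 chase 'c': 1 ⇒ 2;  out={0}∪out(2)={0}
  fail(8) 'bccc': from fail(7)=11 chase 'c': 11→10 ⇒ 11;  out={2}∪out(11)={2}

Text stream:
pos 0 'c': at 10
pos 1 'c': at 11
pos 2 'a': at 12  → match P5@[0:2],P6@[1:2]
pos 3 'a': at 0 ·f
pos 4 'c': at 10
pos 5 'a': at 13  → match P6@[4:5]
pos 6 'b': at 1 ·f  → match P3@[6:6]
pos 7 'b': at 9  → match P3@[7:7],P4@[6:7]
pos 8 'b': at 9 ·f  → match P3@[8:8],P4@[7:8]
pos 9 'b': at 9 ·f  → match P3@[9:9],P4@[8:9]
pos 10 'a': at 5 ·f
pos 11 'a': at 6  → match P1@[9:11]
pos 12 'c': at 10 ·f
pos 13 'a': at 13  → match P6@[12:13]
pos 14 'b': at 1 ·f  → match P3@[14:14]
pos 15 'c': at 2
pos 16 'c': at 7
pos 17 'a': at 12 ·f  → match P5@[15:17],P6@[16:17]
pos 18 'b': at 1 ·f  → match P3@[18:18]
pos 19 'c': at 2
pos 20 'b': at 3  → match P3@[20:20]
pos 21 'c': at 4  → match P0@[18:21]
pos 22 'c': at 7 ·f
pos 23 'c': at 8  → match P2@[20:23]
pos 24 'b': at 1 ·f  → match P3@[24:24]
pos 25 'c': at 2
pos 26 'c': at 7
pos 27 'a': at 12 ·f  → match P5@[25:27],P6@[26:27]
pos 28 'c': at 10 ·f
pos 29 'c': at 11
pos 30 'c': at 11 ·f
pos 31 'b': at 1 ·f  → match P3@[31:31]
pos 32 'c': at 2
pos 33 'c': at 7
pos 34 'c': at 8  → match P2@[31:34]
pos 35 'c': at 11 ·f
pos 36 'b': at 1 ·f  → match P3@[36:36]
pos 37 'b': at 9  → match P3@[37:37],P4@[36:37]
pos 38 'a': at 5 ·f
pos 39 'b': at 1 ·f  → match P3@[39:39]
pos 40 'a': at 5
pos 41 'b': at 1 ·f  → match P3@[41:41]
pos 42 'c': at 2
pos 43 'a': at 13 ·f  → match P6@[42:43]
pos 44 'c': at 10 ·f
pos 45 'b': at 1 ·f  → match P3@[45:45]
pos 46 'c': at 2

Result: [[2,5],[2,6],[5,6],[6,3],[7,3],[7,4],[8,3],[8,4],[9,3],[9,4],[11,1],[13,6],[14,3],[17,5],[17,6],[18,3],[20,3],[21,0],[23,2],[24,3],[27,5],[27,6],[31,3],[34,2],[36,3],[37,3],[37,4],[39,3],[41,3],[43,6],[45,3]]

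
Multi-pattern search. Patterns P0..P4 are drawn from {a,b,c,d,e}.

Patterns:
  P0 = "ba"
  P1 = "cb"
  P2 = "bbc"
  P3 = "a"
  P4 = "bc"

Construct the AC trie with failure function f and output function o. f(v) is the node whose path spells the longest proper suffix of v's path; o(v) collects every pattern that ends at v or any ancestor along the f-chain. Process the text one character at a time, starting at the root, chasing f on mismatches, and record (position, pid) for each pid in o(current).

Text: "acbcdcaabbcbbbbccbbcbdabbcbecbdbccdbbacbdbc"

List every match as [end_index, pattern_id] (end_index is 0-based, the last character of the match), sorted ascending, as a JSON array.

Build automaton:
Trie nodes:
  0='ε' goto a→7 b→1 c→3
  1='b' goto a→2 b→5 c→8
  2='ba' goto ·  [P0 ends]
  3='c' goto b→4
  4='cb' goto ·  [P1 ends]
  5='bb' goto c→6
  6='bbc' goto ·  [P2 ends]
  7='a' goto ·  [P3 ends]
  8='bc' goto ·  [P4 ends]

Failure links (BFS by depth):
  fail(1) 'b': from fail(0)=0 chase 'b': 0 ⇒ 0;  out=∅∪out(0)=∅
  fail(3) 'c': from fail(0)=0 chase 'c': 0 ⇒ 0;  out=∅∪out(0)=∅
  fail(7) 'a': from fail(0)=0 chase 'a': 0 ⇒ 0;  out={3}∪out(0)={3}
  fail(2) 'ba': from fail(1)=0 chase 'a': 0 ⇒ 7;  out={0}∪out(7)={0,3}
  fail(4) 'cb': from fail(3)=0 chase 'b': 0 ⇒ 1;  out={1}∪out(1)={1}
  fail(5) 'bb': from fail(1)=0 chase 'b': 0 ⇒ 1;  out=∅∪out(1)=∅
  fail(8) 'bc': from fail(1)=0 chase 'c': 0 ⇒ 3;  out={4}∪out(3)={4}
  fail(6) 'bbc': from fail(5)=1 chase 'c': 1 ⇒ 8;  out={2}∪out(8)={2,4}

Scan:
[0] read 'a'  n0⇒n7  → match P3@[0:0]
[1] read 'c'  n7⇒n3 (via fail)
[2] read 'b'  n3⇒n4  → match P1@[1:2]
[3] read 'c'  n4⇒n8 (via fail)  → match P4@[2:3]
[4] read 'd'  n8⇒n0 (via fail)
[5] read 'c'  n0⇒n3
[6] read 'a'  n3⇒n7 (via fail)  → match P3@[6:6]
[7] read 'a'  n7⇒n7 (via fail)  → match P3@[7:7]
[8] read 'b'  n7⇒n1 (via fail)
[9] read 'b'  n1⇒n5
[10] read 'c'  n5⇒n6  → match P2@[8:10],P4@[9:10]
[11] read 'b'  n6⇒n4 (via fail)  → match P1@[10:11]
[12] read 'b'  n4⇒n5 (via fail)
[13] read 'b'  n5⇒n5 (via fail)
[14] read 'b'  n5⇒n5 (via fail)
[15] read 'c'  n5⇒n6  → match P2@[13:15],P4@[14:15]
[16] read 'c'  n6⇒n3 (via fail)
[17] read 'b'  n3⇒n4  → match P1@[16:17]
[18] read 'b'  n4⇒n5 (via fail)
[19] read 'c'  n5⇒n6  → match P2@[17:19],P4@[18:19]
[20] read 'b'  n6⇒n4 (via fail)  → match P1@[19:20]
[21] read 'd'  n4⇒n0 (via fail)
[22] read 'a'  n0⇒n7  → match P3@[22:22]
[23] read 'b'  n7⇒n1 (via fail)
[24] read 'b'  n1⇒n5
[25] read 'c'  n5⇒n6  → match P2@[23:25],P4@[24:25]
[26] read 'b'  n6⇒n4 (via fail)  → match P1@[25:26]
[27] read 'e'  n4⇒n0 (via fail)
[28] read 'c'  n0⇒n3
[29] read 'b'  n3⇒n4  → match P1@[28:29]
[30] read 'd'  n4⇒n0 (via fail)
[31] read 'b'  n0⇒n1
[32] read 'c'  n1⇒n8  → match P4@[31:32]
[33] read 'c'  n8⇒n3 (via fail)
[34] read 'd'  n3⇒n0 (via fail)
[35] read 'b'  n0⇒n1
[36] read 'b'  n1⇒n5
[37] read 'a'  n5⇒n2 (via fail)  → match P0@[36:37],P3@[37:37]
[38] read 'c'  n2⇒n3 (via fail)
[39] read 'b'  n3⇒n4  → match P1@[38:39]
[40] read 'd'  n4⇒n0 (via fail)
[41] read 'b'  n0⇒n1
[42] read 'c'  n1⇒n8  → match P4@[41:42]

Result: [[0,3],[2,1],[3,4],[6,3],[7,3],[10,2],[10,4],[11,1],[15,2],[15,4],[17,1],[19,2],[19,4],[20,1],[22,3],[25,2],[25,4],[26,1],[29,1],[32,4],[37,0],[37,3],[39,1],[42,4]]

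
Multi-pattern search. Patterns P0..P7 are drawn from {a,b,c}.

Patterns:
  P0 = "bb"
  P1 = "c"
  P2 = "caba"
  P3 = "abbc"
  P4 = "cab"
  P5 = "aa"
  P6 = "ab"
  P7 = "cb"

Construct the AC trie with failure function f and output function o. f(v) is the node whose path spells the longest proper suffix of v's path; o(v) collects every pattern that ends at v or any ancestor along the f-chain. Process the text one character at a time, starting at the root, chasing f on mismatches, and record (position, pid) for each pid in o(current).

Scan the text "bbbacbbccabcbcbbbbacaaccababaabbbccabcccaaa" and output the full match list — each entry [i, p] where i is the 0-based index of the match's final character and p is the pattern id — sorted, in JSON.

Build automaton:
Trie nodes:
  n0 'ε': a→7 b→1 c→3
  n1 'b': b→2
  n2 'bb': ·  ←P0
  n3 'c': a→4 b→12  ←P1
  n4 'ca': b→5
  n5 'cab': a→6  ←P4
  n6 'caba': ·  ←P2
  n7 'a': a→11 b→8
  n8 'ab': b→9  ←P6
  n9 'abb': c→10
  n10 'abbc': ·  ←P3
  n11 'aa': ·  ←P5
  n12 'cb': ·  ←P7

Failure links (BFS by depth):
  n1('b'): parent n0 fail=0; on 'b' 0 → fail=0;  out ∅∪∅=∅
  n3('c'): parent n0 fail=0; on 'c' 0 → fail=0;  out {1}∪∅={1}
  n7('a'): parent n0 fail=0; on 'a' 0 → fail=0;  out ∅∪∅=∅
  n2('bb'): parent n1 fail=0; on 'b' 0 → fail=1;  out {0}∪∅={0}
  n4('ca'): parent n3 fail=0; on 'a' 0 → fail=7;  out ∅∪∅=∅
  n8('ab'): parent n7 fail=0; on 'b' 0 → fail=1;  out {6}∪∅={6}
  n11('aa'): parent n7 fail=0; on 'a' 0 → fail=7;  out {5}∪∅={5}
  n12('cb'): parent n3 fail=0; on 'b' 0 → fail=1;  out {7}∪∅={7}
  n5('cab'): parent n4 fail=7; on 'b' 7 → fail=8;  out {4}∪{6}={4,6}
  n9('abb'): parent n8 fail=1; on 'b' 1 → fail=2;  out ∅∪{0}={0}
  n6('caba'): parent n5 fail=8; on 'a' 8→1→0 → fail=7;  out {2}∪∅={2}
  n10('abbc'): parent n9 fail=2; on 'c' 2→1→0 → fail=3;  out {3}∪{1}={1,3}

Run:
pos 0 'b': at 1
pos 1 'b': at 2  → match P0@[0:1]
pos 2 'b': at 2 (fail-walked)  → match P0@[1:2]
pos 3 'a': at 7 (fail-walked)
pos 4 'c': at 3 (fail-walked)  → match P1@[4:4]
pos 5 'b': at 12  → match P7@[4:5]
pos 6 'b': at 2 (fail-walked)  → match P0@[5:6]
pos 7 'c': at 3 (fail-walked)  → match P1@[7:7]
pos 8 'c': at 3 (fail-walked)  → match P1@[8:8]
pos 9 'a': at 4
pos 10 'b': at 5  → match P4@[8:10],P6@[9:10]
pos 11 'c': at 3 (fail-walked)  → match P1@[11:11]
pos 12 'b': at 12  → match P7@[11:12]
pos 13 'c': at 3 (fail-walked)  → match P1@[13:13]
pos 14 'b': at 12  → match P7@[13:14]
pos 15 'b': at 2 (fail-walked)  → match P0@[14:15]
pos 16 'b': at 2 (fail-walked)  → match P0@[15:16]
pos 17 'b': at 2 (fail-walked)  → match P0@[16:17]
pos 18 'a': at 7 (fail-walked)
pos 19 'c': at 3 (fail-walked)  → match P1@[19:19]
pos 20 'a': at 4
pos 21 'a': at 11 (fail-walked)  → match P5@[20:21]
pos 22 'c': at 3 (fail-walked)  → match P1@[22:22]
pos 23 'c': at 3 (fail-walked)  → match P1@[23:23]
pos 24 'a': at 4
pos 25 'b': at 5  → match P4@[23:25],P6@[24:25]
pos 26 'a': at 6  → match P2@[23:26]
pos 27 'b': at 8 (fail-walked)  → match P6@[26:27]
pos 28 'a': at 7 (fail-walked)
pos 29 'a': at 11  → match P5@[28:29]
pos 30 'b': at 8 (fail-walked)  → match P6@[29:30]
pos 31 'b': at 9  → match P0@[30:31]
pos 32 'b': at 2 (fail-walked)  → match P0@[31:32]
pos 33 'c': at 3 (fail-walked)  → match P1@[33:33]
pos 34 'c': at 3 (fail-walked)  → match P1@[34:34]
pos 35 'a': at 4
pos 36 'b': at 5  → match P4@[34:36],P6@[35:36]
pos 37 'c': at 3 (fail-walked)  → match P1@[37:37]
pos 38 'c': at 3 (fail-walked)  → match P1@[38:38]
pos 39 'c': at 3 (fail-walked)  → match P1@[39:39]
pos 40 'a': at 4
pos 41 'a': at 11 (fail-walked)  → match P5@[40:41]
pos 42 'a': at 11 (fail-walked)  → match P5@[41:42]

Matches: [[1,0],[2,0],[4,1],[5,7],[6,0],[7,1],[8,1],[10,4],[10,6],[11,1],[12,7],[13,1],[14,7],[15,0],[16,0],[17,0],[19,1],[21,5],[22,1],[23,1],[25,4],[25,6],[26,2],[27,6],[29,5],[30,6],[31,0],[32,0],[33,1],[34,1],[36,4],[36,6],[37,1],[38,1],[39,1],[41,5],[42,5]]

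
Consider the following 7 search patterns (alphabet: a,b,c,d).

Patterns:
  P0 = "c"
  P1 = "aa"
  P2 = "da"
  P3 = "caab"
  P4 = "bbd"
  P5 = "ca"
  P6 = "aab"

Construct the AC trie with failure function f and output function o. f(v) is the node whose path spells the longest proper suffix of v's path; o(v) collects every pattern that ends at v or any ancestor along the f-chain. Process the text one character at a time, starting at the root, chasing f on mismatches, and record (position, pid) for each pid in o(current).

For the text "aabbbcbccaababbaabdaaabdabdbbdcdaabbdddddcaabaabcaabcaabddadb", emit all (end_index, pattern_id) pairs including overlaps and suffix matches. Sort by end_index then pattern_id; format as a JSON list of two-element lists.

Build automaton:
Trie nodes:
  n0 'ε': a→2 b→9 c→1 d→4
  n1 'c': a→6  ←P0
  n2 'a': a→3
  n3 'aa': b→12  ←P1
  n4 'd': a→5
  n5 'da': ·  ←P2
  n6 'ca': a→7  ←P5
  n7 'caa': b→8
  n8 'caab': ·  ←P3
  n9 'b': b→10
  n10 'bb': d→11
  n11 'bbd': ·  ←P4
  n12 'aab': ·  ←P6

BFS fail/out derivation:
  n1('c'): parent n0 fail=0; on 'c' 0 → fail=0;  out {0}∪∅={0}
  n2('a'): parent n0 fail=0; on 'a' 0 → fail=0;  out ∅∪∅=∅
  n4('d'): parent n0 fail=0; on 'd' 0 → fail=0;  out ∅∪∅=∅
  n9('b'): parent n0 fail=0; on 'b' 0 → fail=0;  out ∅∪∅=∅
  n3('aa'): parent n2 fail=0; on 'a' 0 → fail=2;  out {1}∪∅={1}
  n5('da'): parent n4 fail=0; on 'a' 0 → fail=2;  out {2}∪∅={2}
  n6('ca'): parent n1 fail=0; on 'a' 0 → fail=2;  out {5}∪∅={5}
  n10('bb'): parent n9 fail=0; on 'b' 0 → fail=9;  out ∅∪∅=∅
  n7('caa'): parent n6 fail=2; on 'a' 2 → fail=3;  out ∅∪{1}={1}
  n11('bbd'): parent n10 fail=9; on 'd' 9→0 → fail=4;  out {4}∪∅={4}
  n12('aab'): parent n3 fail=2; on 'b' 2→0 → fail=9;  out {6}∪∅={6}
  n8('caab'): parent n7 fail=3; on 'b' 3 → fail=12;  out {3}∪{6}={3,6}

Run:
[0] read 'a'  n0⇒n2
[1] read 'a'  n2⇒n3  ** P1@[0:1]
[2] read 'b'  n3⇒n12  ** P6@[0:2]
[3] read 'b'  n12⇒n10 (via fail)
[4] read 'b'  n10⇒n10 (via fail)
[5] read 'c'  n10⇒n1 (via fail)  ** P0@[5:5]
[6] read 'b'  n1⇒n9 (via fail)
[7] read 'c'  n9⇒n1 (via fail)  ** P0@[7:7]
[8] read 'c'  n1⇒n1 (via fail)  ** P0@[8:8]
[9] read 'a'  n1⇒n6  ** P5@[8:9]
[10] read 'a'  n6⇒n7  ** P1@[9:10]
[11] read 'b'  n7⇒n8  ** P3@[8:11],P6@[9:11]
[12] read 'a'  n8⇒n2 (via fail)
[13] read 'b'  n2⇒n9 (via fail)
[14] read 'b'  n9⇒n10
[15] read 'a'  n10⇒n2 (via fail)
[16] read 'a'  n2⇒n3  ** P1@[15:16]
[17] read 'b'  n3⇒n12  ** P6@[15:17]
[18] read 'd'  n12⇒n4 (via fail)
[19] read 'a'  n4⇒n5  ** P2@[18:19]
[20] read 'a'  n5⇒n3 (via fail)  ** P1@[19:20]
[21] read 'a'  n3⇒n3 (via fail)  ** P1@[20:21]
[22] read 'b'  n3⇒n12  ** P6@[20:22]
[23] read 'd'  n12⇒n4 (via fail)
[24] read 'a'  n4⇒n5  ** P2@[23:24]
[25] read 'b'  n5⇒n9 (via fail)
[26] read 'd'  n9⇒n4 (via fail)
[27] read 'b'  n4⇒n9 (via fail)
[28] read 'b'  n9⇒n10
[29] read 'd'  n10⇒n11  ** P4@[27:29]
[30] read 'c'  n11⇒n1 (via fail)  ** P0@[30:30]
[31] read 'd'  n1⇒n4 (via fail)
[32] read 'a'  n4⇒n5  ** P2@[31:32]
[33] read 'a'  n5⇒n3 (via fail)  ** P1@[32:33]
[34] read 'b'  n3⇒n12  ** P6@[32:34]
[35] read 'b'  n12⇒n10 (via fail)
[36] read 'd'  n10⇒n11  ** P4@[34:36]
[37] read 'd'  n11⇒n4 (via fail)
[38] read 'd'  n4⇒n4 (via fail)
[39] read 'd'  n4⇒n4 (via fail)
[40] read 'd'  n4⇒n4 (via fail)
[41] read 'c'  n4⇒n1 (via fail)  ** P0@[41:41]
[42] read 'a'  n1⇒n6  ** P5@[41:42]
[43] read 'a'  n6⇒n7  ** P1@[42:43]
[44] read 'b'  n7⇒n8  ** P3@[41:44],P6@[42:44]
[45] read 'a'  n8⇒n2 (via fail)
[46] read 'a'  n2⇒n3  ** P1@[45:46]
[47] read 'b'  n3⇒n12  ** P6@[45:47]
[48] read 'c'  n12⇒n1 (via fail)  ** P0@[48:48]
[49] read 'a'  n1⇒n6  ** P5@[48:49]
[50] read 'a'  n6⇒n7  ** P1@[49:50]
[51] read 'b'  n7⇒n8  ** P3@[48:51],P6@[49:51]
[52] read 'c'  n8⇒n1 (via fail)  ** P0@[52:52]
[53] read 'a'  n1⇒n6  ** P5@[52:53]
[54] read 'a'  n6⇒n7  ** P1@[53:54]
[55] read 'b'  n7⇒n8  ** P3@[52:55],P6@[53:55]
[56] read 'd'  n8⇒n4 (via fail)
[57] read 'd'  n4⇒n4 (via fail)
[58] read 'a'  n4⇒n5  ** P2@[57:58]
[59] read 'd'  n5⇒n4 (via fail)
[60] read 'b'  n4⇒n9 (via fail)

Result: [[1,1],[2,6],[5,0],[7,0],[8,0],[9,5],[10,1],[11,3],[11,6],[16,1],[17,6],[19,2],[20,1],[21,1],[22,6],[24,2],[29,4],[30,0],[32,2],[33,1],[34,6],[36,4],[41,0],[42,5],[43,1],[44,3],[44,6],[46,1],[47,6],[48,0],[49,5],[50,1],[51,3],[51,6],[52,0],[53,5],[54,1],[55,3],[55,6],[58,2]]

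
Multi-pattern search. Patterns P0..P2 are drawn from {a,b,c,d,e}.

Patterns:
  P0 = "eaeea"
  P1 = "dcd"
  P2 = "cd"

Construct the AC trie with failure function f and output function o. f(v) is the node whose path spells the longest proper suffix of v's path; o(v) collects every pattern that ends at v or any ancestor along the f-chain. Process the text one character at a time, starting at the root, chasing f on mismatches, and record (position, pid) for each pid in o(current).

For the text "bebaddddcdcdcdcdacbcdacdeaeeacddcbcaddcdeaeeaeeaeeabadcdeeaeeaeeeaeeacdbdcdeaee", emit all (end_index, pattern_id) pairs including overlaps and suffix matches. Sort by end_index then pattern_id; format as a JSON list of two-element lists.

Build:
Trie (insert patterns):
  0='ε' goto c→9 d→6 e→1
  1='e' goto a→2
  2='ea' goto e→3
  3='eae' goto e→4
  4='eaee' goto a→5
  5='eaeea' goto ·  ←P0
  6='d' goto c→7
  7='dc' goto d→8
  8='dcd' goto ·  ←P1
  9='c' goto d→10
  10='cd' goto ·  ←P2

BFS fail/out derivation:
  n1('e'): parent n0 fail=0; on 'e' 0 → fail=0;  out ∅∪∅=∅
  n6('d'): parent n0 fail=0; on 'd' 0 → fail=0;  out ∅∪∅=∅
  n9('c'): parent n0 fail=0; on 'c' 0 → fail=0;  out ∅∪∅=∅
  n2('ea'): parent n1 fail=0; on 'a' 0 → fail=0;  out ∅∪∅=∅
  n7('dc'): parent n6 fail=0; on 'c' 0 → fail=9;  out ∅∪∅=∅
  n10('cd'): parent n9 fail=0; on 'd' 0 → fail=6;  out {2}∪∅={2}
  n3('eae'): parent n2 fail=0; on 'e' 0 → fail=1;  out ∅∪∅=∅
  n8('dcd'): parent n7 fail=9; on 'd' 9 → fail=10;  out {1}∪{2}={1,2}
  n4('eaee'): parent n3 fail=1; on 'e' 1→0 → fail=1;  out ∅∪∅=∅
  n5('eaeea'): parent n4 fail=1; on 'a' 1 → fail=2;  out {0}∪∅={0}

Scan:
[0] read 'b'  n0⇒n0
[1] read 'e'  n0⇒n1
[2] read 'b'  n1⇒n0 (fail-walked)
[3] read 'a'  n0⇒n0
[4] read 'd'  n0⇒n6
[5] read 'd'  n6⇒n6 (fail-walked)
[6] read 'd'  n6⇒n6 (fail-walked)
[7] read 'd'  n6⇒n6 (fail-walked)
[8] read 'c'  n6⇒n7
[9] read 'd'  n7⇒n8  ** P1@[7:9],P2@[8:9]
[10] read 'c'  n8⇒n7 (fail-walked)
[11] read 'd'  n7⇒n8  ** P1@[9:11],P2@[10:11]
[12] read 'c'  n8⇒n7 (fail-walked)
[13] read 'd'  n7⇒n8  ** P1@[11:13],P2@[12:13]
[14] read 'c'  n8⇒n7 (fail-walked)
[15] read 'd'  n7⇒n8  ** P1@[13:15],P2@[14:15]
[16] read 'a'  n8⇒n0 (fail-walked)
[17] read 'c'  n0⇒n9
[18] read 'b'  n9⇒n0 (fail-walked)
[19] read 'c'  n0⇒n9
[20] read 'd'  n9⇒n10  ** P2@[19:20]
[21] read 'a'  n10⇒n0 (fail-walked)
[22] read 'c'  n0⇒n9
[23] read 'd'  n9⇒n10  ** P2@[22:23]
[24] read 'e'  n10⇒n1 (fail-walked)
[25] read 'a'  n1⇒n2
[26] read 'e'  n2⇒n3
[27] read 'e'  n3⇒n4
[28] read 'a'  n4⇒n5  ** P0@[24:28]
[29] read 'c'  n5⇒n9 (fail-walked)
[30] read 'd'  n9⇒n10  ** P2@[29:30]
[31] read 'd'  n10⇒n6 (fail-walked)
[32] read 'c'  n6⇒n7
[33] read 'b'  n7⇒n0 (fail-walked)
[34] read 'c'  n0⇒n9
[35] read 'a'  n9⇒n0 (fail-walked)
[36] read 'd'  n0⇒n6
[37] read 'd'  n6⇒n6 (fail-walked)
[38] read 'c'  n6⇒n7
[39] read 'd'  n7⇒n8  ** P1@[37:39],P2@[38:39]
[40] read 'e'  n8⇒n1 (fail-walked)
[41] read 'a'  n1⇒n2
[42] read 'e'  n2⇒n3
[43] read 'e'  n3⇒n4
[44] read 'a'  n4⇒n5  ** P0@[40:44]
[45] read 'e'  n5⇒n3 (fail-walked)
[46] read 'e'  n3⇒n4
[47] read 'a'  n4⇒n5  ** P0@[43:47]
[48] read 'e'  n5⇒n3 (fail-walked)
[49] read 'e'  n3⇒n4
[50] read 'a'  n4⇒n5  ** P0@[46:50]
[51] read 'b'  n5⇒n0 (fail-walked)
[52] read 'a'  n0⇒n0
[53] read 'd'  n0⇒n6
[54] read 'c'  n6⇒n7
[55] read 'd'  n7⇒n8  ** P1@[53:55],P2@[54:55]
[56] read 'e'  n8⇒n1 (fail-walked)
[57] read 'e'  n1⇒n1 (fail-walked)
[58] read 'a'  n1⇒n2
[59] read 'e'  n2⇒n3
[60] read 'e'  n3⇒n4
[61] read 'a'  n4⇒n5  ** P0@[57:61]
[62] read 'e'  n5⇒n3 (fail-walked)
[63] read 'e'  n3⇒n4
[64] read 'e'  n4⇒n1 (fail-walked)
[65] read 'a'  n1⇒n2
[66] read 'e'  n2⇒n3
[67] read 'e'  n3⇒n4
[68] read 'a'  n4⇒n5  ** P0@[64:68]
[69] read 'c'  n5⇒n9 (fail-walked)
[70] read 'd'  n9⇒n10  ** P2@[69:70]
[71] read 'b'  n10⇒n0 (fail-walked)
[72] read 'd'  n0⇒n6
[73] read 'c'  n6⇒n7
[74] read 'd'  n7⇒n8  ** P1@[72:74],P2@[73:74]
[75] read 'e'  n8⇒n1 (fail-walked)
[76] read 'a'  n1⇒n2
[77] read 'e'  n2⇒n3
[78] read 'e'  n3⇒n4

All matches (sorted): [[9,1],[9,2],[11,1],[11,2],[13,1],[13,2],[15,1],[15,2],[20,2],[23,2],[28,0],[30,2],[39,1],[39,2],[44,0],[47,0],[50,0],[55,1],[55,2],[61,0],[68,0],[70,2],[74,1],[74,2]]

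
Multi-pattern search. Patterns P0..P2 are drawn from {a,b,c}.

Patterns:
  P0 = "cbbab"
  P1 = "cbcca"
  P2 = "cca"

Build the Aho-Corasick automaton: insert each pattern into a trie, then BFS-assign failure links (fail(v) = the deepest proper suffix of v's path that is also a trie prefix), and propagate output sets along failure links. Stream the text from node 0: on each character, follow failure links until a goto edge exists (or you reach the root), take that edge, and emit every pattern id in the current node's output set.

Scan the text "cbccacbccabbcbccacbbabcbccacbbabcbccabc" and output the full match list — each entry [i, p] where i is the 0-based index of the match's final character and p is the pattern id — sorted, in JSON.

Build:
Trie (insert patterns):
  n0 'ε': c→1
  n1 'c': b→2 c→9
  n2 'cb': b→3 c→6
  n3 'cbb': a→4
  n4 'cbba': b→5
  n5 'cbbab': ·  ←P0
  n6 'cbc': c→7
  n7 'cbcc': a→8
  n8 'cbcca': ·  ←P1
  n9 'cc': a→10
  n10 'cca': ·  ←P2

BFS fail/out derivation:
  fail(1) 'c': from fail(0)=0 chase 'c': 0 ⇒ 0;  out=∅∪out(0)=∅
  fail(2) 'cb': from fail(1)=0 chase 'b': 0 ⇒ 0;  out=∅∪out(0)=∅
  fail(9) 'cc': from fail(1)=0 chase 'c': 0 ⇒ 1;  out=∅∪out(1)=∅
  fail(3) 'cbb': from fail(2)=0 chase 'b': 0 ⇒ 0;  out=∅∪out(0)=∅
  fail(6) 'cbc': from fail(2)=0 chase 'c': 0 ⇒ 1;  out=∅∪out(1)=∅
  fail(10) 'cca': from fail(9)=1 chase 'a': 1→0 ⇒ 0;  out={2}∪out(0)={2}
  fail(4) 'cbba': from fail(3)=0 chase 'a': 0 ⇒ 0;  out=∅∪out(0)=∅
  fail(7) 'cbcc': from fail(6)=1 chase 'c': 1 ⇒ 9;  out=∅∪out(9)=∅
  fail(5) 'cbbab': from fail(4)=0 chase 'b': 0 ⇒ 0;  out={0}∪out(0)={0}
  fail(8) 'cbcca': from fail(7)=9 chase 'a': 9 ⇒ 10;  out={1}∪out(10)={1,2}

Scan:
i=0 'c': node 0→1
i=1 'b': node 1→2
i=2 'c': node 2→6
i=3 'c': node 6→7
i=4 'a': node 7→8  → match P1@[0:4],P2@[2:4]
i=5 'c': node 8→1 ·f
i=6 'b': node 1→2
i=7 'c': node 2→6
i=8 'c': node 6→7
i=9 'a': node 7→8  → match P1@[5:9],P2@[7:9]
i=10 'b': node 8→0 ·f
i=11 'b': node 0→0
i=12 'c': node 0→1
i=13 'b': node 1→2
i=14 'c': node 2→6
i=15 'c': node 6→7
i=16 'a': node 7→8  → match P1@[12:16],P2@[14:16]
i=17 'c': node 8→1 ·f
i=18 'b': node 1→2
i=19 'b': node 2→3
i=20 'a': node 3→4
i=21 'b': node 4→5  → match P0@[17:21]
i=22 'c': node 5→1 ·f
i=23 'b': node 1→2
i=24 'c': node 2→6
i=25 'c': node 6→7
i=26 'a': node 7→8  → match P1@[22:26],P2@[24:26]
i=27 'c': node 8→1 ·f
i=28 'b': node 1→2
i=29 'b': node 2→3
i=30 'a': node 3→4
i=31 'b': node 4→5  → match P0@[27:31]
i=32 'c': node 5→1 ·f
i=33 'b': node 1→2
i=34 'c': node 2→6
i=35 'c': node 6→7
i=36 'a': node 7→8  → match P1@[32:36],P2@[34:36]
i=37 'b': node 8→0 ·f
i=38 'c': node 0→1

Result: [[4,1],[4,2],[9,1],[9,2],[16,1],[16,2],[21,0],[26,1],[26,2],[31,0],[36,1],[36,2]]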